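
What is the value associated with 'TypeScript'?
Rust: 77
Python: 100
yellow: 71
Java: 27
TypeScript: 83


Looking up key 'TypeScript'
Value: 83

83


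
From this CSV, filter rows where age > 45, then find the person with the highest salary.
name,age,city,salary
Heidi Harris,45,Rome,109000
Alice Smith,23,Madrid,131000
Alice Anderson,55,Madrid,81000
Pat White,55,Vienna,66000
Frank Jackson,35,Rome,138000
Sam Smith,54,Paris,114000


Filter: age > 45
Sort by: salary (descending)

Filtered records (3):
  Sam Smith, age 54, salary $114000
  Alice Anderson, age 55, salary $81000
  Pat White, age 55, salary $66000

Highest salary: Sam Smith ($114000)

Sam Smith


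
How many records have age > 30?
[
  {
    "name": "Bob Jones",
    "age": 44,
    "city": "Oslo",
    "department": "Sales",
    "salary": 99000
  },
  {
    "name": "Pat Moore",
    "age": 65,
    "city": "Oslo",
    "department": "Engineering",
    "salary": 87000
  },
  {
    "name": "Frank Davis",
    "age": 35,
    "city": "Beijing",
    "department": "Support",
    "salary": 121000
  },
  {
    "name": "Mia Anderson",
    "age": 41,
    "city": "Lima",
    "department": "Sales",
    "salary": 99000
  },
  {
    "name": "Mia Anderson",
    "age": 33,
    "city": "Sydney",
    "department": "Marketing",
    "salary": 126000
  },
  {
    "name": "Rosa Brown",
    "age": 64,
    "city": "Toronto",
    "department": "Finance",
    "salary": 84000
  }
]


Data: 6 records
Condition: age > 30

Checking each record:
  Bob Jones: 44 MATCH
  Pat Moore: 65 MATCH
  Frank Davis: 35 MATCH
  Mia Anderson: 41 MATCH
  Mia Anderson: 33 MATCH
  Rosa Brown: 64 MATCH

Count: 6

6


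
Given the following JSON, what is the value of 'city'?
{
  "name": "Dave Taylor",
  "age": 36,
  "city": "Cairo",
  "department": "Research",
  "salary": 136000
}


Looking up field 'city'
Value: Cairo

Cairo


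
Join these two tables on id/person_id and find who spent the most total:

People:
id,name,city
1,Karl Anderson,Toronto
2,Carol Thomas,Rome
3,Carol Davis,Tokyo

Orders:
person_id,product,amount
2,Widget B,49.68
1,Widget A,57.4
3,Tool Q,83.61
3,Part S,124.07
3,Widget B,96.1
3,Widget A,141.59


Join on: people.id = orders.person_id

Joined rows:
  Carol Thomas (Rome) bought Widget B for $49.68
  Karl Anderson (Toronto) bought Widget A for $57.4
  Carol Davis (Tokyo) bought Tool Q for $83.61
  Carol Davis (Tokyo) bought Part S for $124.07
  Carol Davis (Tokyo) bought Widget B for $96.1
  Carol Davis (Tokyo) bought Widget A for $141.59

Total per person:
  Carol Davis: $445.37
  Karl Anderson: $57.40
  Carol Thomas: $49.68

Top spender: Carol Davis ($445.37)

Carol Davis ($445.37)


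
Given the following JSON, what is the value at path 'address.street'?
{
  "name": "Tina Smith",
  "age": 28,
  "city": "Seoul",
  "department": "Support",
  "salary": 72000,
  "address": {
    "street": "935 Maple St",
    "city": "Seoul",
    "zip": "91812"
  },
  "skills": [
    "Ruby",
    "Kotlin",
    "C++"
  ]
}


Query: address.street
Path: address -> street
Value: 935 Maple St

935 Maple St


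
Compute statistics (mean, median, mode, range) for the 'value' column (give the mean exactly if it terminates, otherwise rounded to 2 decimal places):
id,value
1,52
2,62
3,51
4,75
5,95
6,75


Data: [52, 62, 51, 75, 95, 75]
Count: 6
Sum: 410
Mean: 410/6 ≈ 68.33 (rounded to 2 decimal places)
Sorted: [51, 52, 62, 75, 75, 95]
Median: 68.5
Mode: 75 (2 times)
Range: 95 - 51 = 44
Min: 51, Max: 95

mean≈68.33, median=68.5, mode=75, range=44


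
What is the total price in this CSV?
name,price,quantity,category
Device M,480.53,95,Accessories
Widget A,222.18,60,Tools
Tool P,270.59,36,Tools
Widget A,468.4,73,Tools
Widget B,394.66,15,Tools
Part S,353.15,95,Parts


Computing total price:
Values: [480.53, 222.18, 270.59, 468.4, 394.66, 353.15]
Sum = 2189.51

2189.51


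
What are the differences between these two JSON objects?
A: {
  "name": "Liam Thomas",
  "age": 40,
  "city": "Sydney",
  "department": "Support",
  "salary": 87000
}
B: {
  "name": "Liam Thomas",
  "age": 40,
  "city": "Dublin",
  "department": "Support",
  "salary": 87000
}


Comparing each field (in key order):
  name: same
  age: same
  city: DIFFERENT
  department: same
  salary: same
Differences:
  city: Sydney -> Dublin

1 field(s) changed

1 change: city


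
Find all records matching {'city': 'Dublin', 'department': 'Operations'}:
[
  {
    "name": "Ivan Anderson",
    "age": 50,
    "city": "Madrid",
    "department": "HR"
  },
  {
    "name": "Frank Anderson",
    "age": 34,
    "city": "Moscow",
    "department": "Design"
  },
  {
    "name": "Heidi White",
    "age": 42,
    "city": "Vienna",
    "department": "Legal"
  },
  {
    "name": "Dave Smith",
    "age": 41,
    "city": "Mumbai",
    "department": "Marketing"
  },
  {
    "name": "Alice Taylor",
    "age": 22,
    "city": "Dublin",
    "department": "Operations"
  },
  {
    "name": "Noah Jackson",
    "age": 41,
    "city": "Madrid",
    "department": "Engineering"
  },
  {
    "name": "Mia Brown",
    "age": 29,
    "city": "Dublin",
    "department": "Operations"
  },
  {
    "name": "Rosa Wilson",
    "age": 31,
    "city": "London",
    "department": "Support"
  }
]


Search criteria: {'city': 'Dublin', 'department': 'Operations'}

Checking 8 records:
  Ivan Anderson: {city: Madrid, department: HR}
  Frank Anderson: {city: Moscow, department: Design}
  Heidi White: {city: Vienna, department: Legal}
  Dave Smith: {city: Mumbai, department: Marketing}
  Alice Taylor: {city: Dublin, department: Operations} <-- MATCH
  Noah Jackson: {city: Madrid, department: Engineering}
  Mia Brown: {city: Dublin, department: Operations} <-- MATCH
  Rosa Wilson: {city: London, department: Support}

Matches: ["Alice Taylor", "Mia Brown"]

["Alice Taylor", "Mia Brown"]


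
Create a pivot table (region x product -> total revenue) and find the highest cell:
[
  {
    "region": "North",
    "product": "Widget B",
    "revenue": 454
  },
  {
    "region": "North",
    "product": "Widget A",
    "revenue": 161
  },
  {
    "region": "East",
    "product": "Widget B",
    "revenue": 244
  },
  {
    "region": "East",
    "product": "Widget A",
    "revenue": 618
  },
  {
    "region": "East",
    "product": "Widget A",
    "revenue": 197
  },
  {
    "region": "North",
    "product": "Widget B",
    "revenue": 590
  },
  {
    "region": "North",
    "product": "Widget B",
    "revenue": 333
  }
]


Pivot: region (rows) x product (columns) -> total revenue

     Widget A      Widget B    
East           815           244  
North          161          1377  

Highest: North / Widget B = $1377

North / Widget B = $1377


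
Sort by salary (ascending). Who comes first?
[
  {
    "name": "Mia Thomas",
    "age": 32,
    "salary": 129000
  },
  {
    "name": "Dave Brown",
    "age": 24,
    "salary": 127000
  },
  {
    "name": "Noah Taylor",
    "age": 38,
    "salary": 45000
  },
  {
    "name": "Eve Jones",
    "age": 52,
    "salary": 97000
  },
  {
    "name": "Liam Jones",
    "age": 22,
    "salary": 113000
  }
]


Sort by: salary (ascending)

Sorted order:
  1. Noah Taylor (salary = 45000)
  2. Eve Jones (salary = 97000)
  3. Liam Jones (salary = 113000)
  4. Dave Brown (salary = 127000)
  5. Mia Thomas (salary = 129000)

First: Noah Taylor

Noah Taylor


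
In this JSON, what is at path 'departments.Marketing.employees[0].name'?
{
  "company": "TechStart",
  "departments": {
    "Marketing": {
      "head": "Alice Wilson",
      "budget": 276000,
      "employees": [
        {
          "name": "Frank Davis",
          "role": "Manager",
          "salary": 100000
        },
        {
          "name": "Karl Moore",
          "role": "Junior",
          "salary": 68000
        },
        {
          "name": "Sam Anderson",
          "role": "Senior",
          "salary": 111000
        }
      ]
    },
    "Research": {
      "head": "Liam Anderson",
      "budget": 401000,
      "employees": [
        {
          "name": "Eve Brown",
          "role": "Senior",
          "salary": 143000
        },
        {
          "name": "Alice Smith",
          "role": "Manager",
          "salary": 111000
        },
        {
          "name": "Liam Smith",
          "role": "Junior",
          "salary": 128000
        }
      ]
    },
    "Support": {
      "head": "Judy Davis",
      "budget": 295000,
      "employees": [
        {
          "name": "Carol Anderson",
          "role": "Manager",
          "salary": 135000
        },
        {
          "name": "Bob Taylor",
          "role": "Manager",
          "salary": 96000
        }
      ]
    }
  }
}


Path: departments.Marketing.employees[0].name

Navigate:
  -> departments
  -> Marketing
  -> employees[0].name = 'Frank Davis'

Frank Davis


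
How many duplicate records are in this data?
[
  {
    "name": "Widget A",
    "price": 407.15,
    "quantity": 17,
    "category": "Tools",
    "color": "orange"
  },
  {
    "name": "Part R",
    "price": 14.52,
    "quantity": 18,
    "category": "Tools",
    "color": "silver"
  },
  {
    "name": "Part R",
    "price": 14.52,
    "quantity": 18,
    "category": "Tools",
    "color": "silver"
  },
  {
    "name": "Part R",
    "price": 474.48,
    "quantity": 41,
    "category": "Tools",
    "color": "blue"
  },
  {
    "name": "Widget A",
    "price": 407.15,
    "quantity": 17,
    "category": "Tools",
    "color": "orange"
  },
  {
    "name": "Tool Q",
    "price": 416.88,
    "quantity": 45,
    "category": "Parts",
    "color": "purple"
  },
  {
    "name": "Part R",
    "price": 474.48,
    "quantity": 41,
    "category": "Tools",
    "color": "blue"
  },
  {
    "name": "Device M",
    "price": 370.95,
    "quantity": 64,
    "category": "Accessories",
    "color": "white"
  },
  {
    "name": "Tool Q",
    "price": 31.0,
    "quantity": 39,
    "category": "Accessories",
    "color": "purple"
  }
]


Checking 9 records for duplicates:

  Row 1: Widget A ($407.15, qty 17)
  Row 2: Part R ($14.52, qty 18)
  Row 3: Part R ($14.52, qty 18) <-- DUPLICATE
  Row 4: Part R ($474.48, qty 41)
  Row 5: Widget A ($407.15, qty 17) <-- DUPLICATE
  Row 6: Tool Q ($416.88, qty 45)
  Row 7: Part R ($474.48, qty 41) <-- DUPLICATE
  Row 8: Device M ($370.95, qty 64)
  Row 9: Tool Q ($31.0, qty 39)

Duplicates found: 3
Unique records: 6

3 duplicates, 6 unique


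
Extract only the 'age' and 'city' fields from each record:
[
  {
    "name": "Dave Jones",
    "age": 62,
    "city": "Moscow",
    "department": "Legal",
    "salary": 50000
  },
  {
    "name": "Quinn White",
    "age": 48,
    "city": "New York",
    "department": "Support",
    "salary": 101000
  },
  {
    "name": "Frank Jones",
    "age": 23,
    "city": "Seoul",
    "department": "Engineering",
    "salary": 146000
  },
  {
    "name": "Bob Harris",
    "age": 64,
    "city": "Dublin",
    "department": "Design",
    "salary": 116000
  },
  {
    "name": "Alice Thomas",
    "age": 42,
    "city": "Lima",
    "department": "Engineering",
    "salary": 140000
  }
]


Original: 5 records with fields: name, age, city, department, salary
Keep: ['age', 'city']
Drop: ['name', 'department', 'salary']
Result: 5 records, 2 fields each

[
  {
    "age": 62,
    "city": "Moscow"
  },
  {
    "age": 48,
    "city": "New York"
  },
  {
    "age": 23,
    "city": "Seoul"
  },
  {
    "age": 64,
    "city": "Dublin"
  },
  {
    "age": 42,
    "city": "Lima"
  }
]


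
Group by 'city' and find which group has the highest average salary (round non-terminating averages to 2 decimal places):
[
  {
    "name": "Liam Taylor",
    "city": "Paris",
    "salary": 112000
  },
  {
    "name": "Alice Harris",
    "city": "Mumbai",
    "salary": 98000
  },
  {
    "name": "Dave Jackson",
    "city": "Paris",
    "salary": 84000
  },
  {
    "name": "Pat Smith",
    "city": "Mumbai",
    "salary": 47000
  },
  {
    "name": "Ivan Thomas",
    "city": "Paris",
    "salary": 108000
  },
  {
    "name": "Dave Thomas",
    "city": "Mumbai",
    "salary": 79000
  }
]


Group by: city

Groups:
  Mumbai: 3 people, avg salary = 224000/3 ≈ $74666.67
  Paris: 3 people, avg salary = 304000/3 ≈ $101333.33

Highest average salary: Paris (≈$101333.33)

Paris (≈$101333.33)


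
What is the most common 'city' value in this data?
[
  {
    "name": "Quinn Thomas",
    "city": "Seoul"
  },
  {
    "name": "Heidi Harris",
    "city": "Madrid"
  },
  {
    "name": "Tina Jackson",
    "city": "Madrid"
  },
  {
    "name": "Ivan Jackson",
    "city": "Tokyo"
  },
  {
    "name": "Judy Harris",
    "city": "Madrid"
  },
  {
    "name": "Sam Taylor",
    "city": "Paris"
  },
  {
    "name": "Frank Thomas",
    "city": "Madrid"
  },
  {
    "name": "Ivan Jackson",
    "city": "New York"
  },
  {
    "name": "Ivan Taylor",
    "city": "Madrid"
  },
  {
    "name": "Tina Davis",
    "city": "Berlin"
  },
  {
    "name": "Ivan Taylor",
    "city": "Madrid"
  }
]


Counting 'city' values across 11 records:

  Madrid: 6 ######
  Seoul: 1 #
  Tokyo: 1 #
  Paris: 1 #
  New York: 1 #
  Berlin: 1 #

Most common: Madrid (6 times)

Madrid (6 times)


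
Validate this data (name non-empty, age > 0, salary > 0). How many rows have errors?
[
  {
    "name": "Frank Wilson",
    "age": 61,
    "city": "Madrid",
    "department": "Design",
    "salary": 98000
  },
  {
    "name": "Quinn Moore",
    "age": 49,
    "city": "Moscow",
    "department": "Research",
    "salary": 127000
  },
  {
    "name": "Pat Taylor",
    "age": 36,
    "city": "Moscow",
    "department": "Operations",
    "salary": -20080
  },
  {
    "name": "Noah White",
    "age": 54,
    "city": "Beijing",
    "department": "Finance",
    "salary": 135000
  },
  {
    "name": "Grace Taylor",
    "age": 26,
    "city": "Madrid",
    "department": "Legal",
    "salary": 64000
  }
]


Validating 5 records:
Rules: name non-empty, age > 0, salary > 0

  Row 1 (Frank Wilson): OK
  Row 2 (Quinn Moore): OK
  Row 3 (Pat Taylor): negative salary: -20080
  Row 4 (Noah White): OK
  Row 5 (Grace Taylor): OK

Total errors: 1

1 errors


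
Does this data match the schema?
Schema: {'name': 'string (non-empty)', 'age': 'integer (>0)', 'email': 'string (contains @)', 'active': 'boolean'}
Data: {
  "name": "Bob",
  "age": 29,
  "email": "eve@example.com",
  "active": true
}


Validating each field against schema:
  name: OK (non-empty string)
  age: OK (positive integer)
  email: OK (string with @)
  active: OK (boolean)

Result: VALID

VALID


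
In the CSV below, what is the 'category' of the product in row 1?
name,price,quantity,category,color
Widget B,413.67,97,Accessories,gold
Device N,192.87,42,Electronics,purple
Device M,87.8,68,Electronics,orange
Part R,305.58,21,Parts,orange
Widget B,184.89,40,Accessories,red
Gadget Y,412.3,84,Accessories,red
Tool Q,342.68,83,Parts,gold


Query: Row 1 ('Widget B'), column 'category'
Value: Accessories

Accessories


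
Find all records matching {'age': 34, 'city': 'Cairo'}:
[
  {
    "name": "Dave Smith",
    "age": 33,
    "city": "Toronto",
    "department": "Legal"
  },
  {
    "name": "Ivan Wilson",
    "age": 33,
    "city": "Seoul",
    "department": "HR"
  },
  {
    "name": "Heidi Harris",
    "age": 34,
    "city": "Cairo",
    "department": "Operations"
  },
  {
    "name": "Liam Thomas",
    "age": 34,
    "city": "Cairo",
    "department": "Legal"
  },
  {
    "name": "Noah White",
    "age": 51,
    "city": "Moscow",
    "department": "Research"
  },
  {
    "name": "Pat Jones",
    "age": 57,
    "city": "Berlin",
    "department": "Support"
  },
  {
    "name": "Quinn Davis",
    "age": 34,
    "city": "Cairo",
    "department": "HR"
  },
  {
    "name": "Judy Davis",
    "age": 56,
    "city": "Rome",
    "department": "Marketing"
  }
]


Search criteria: {'age': 34, 'city': 'Cairo'}

Checking 8 records:
  Dave Smith: {age: 33, city: Toronto}
  Ivan Wilson: {age: 33, city: Seoul}
  Heidi Harris: {age: 34, city: Cairo} <-- MATCH
  Liam Thomas: {age: 34, city: Cairo} <-- MATCH
  Noah White: {age: 51, city: Moscow}
  Pat Jones: {age: 57, city: Berlin}
  Quinn Davis: {age: 34, city: Cairo} <-- MATCH
  Judy Davis: {age: 56, city: Rome}

Matches: ["Heidi Harris", "Liam Thomas", "Quinn Davis"]

["Heidi Harris", "Liam Thomas", "Quinn Davis"]


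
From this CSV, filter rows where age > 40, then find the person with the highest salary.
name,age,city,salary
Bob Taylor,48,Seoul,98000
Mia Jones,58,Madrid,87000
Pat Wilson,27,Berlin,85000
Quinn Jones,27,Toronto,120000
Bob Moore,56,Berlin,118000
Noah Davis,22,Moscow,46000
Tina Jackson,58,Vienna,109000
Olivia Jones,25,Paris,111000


Filter: age > 40
Sort by: salary (descending)

Filtered records (4):
  Bob Moore, age 56, salary $118000
  Tina Jackson, age 58, salary $109000
  Bob Taylor, age 48, salary $98000
  Mia Jones, age 58, salary $87000

Highest salary: Bob Moore ($118000)

Bob Moore


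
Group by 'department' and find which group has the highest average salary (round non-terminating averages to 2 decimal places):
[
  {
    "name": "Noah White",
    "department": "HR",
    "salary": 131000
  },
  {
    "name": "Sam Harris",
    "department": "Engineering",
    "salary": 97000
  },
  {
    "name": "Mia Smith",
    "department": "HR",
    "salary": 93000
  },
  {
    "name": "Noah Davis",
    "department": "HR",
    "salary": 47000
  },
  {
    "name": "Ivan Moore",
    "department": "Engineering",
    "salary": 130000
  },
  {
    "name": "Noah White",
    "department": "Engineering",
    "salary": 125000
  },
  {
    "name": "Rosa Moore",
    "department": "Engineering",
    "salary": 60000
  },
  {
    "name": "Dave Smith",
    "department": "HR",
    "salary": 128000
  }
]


Group by: department

Groups:
  Engineering: 4 people, avg salary = 412000/4 = $103000
  HR: 4 people, avg salary = 399000/4 = $99750

Highest average salary: Engineering ($103000)

Engineering ($103000)


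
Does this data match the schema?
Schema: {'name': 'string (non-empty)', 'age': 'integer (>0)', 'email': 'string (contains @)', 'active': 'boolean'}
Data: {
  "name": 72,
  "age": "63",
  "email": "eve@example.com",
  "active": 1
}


Validating each field against schema:
  name: FAIL (72 is not a string)
  age: FAIL ("63" is not an integer)
  email: OK (string with @)
  active: FAIL (1 is not a boolean)

Result: INVALID (3 errors: name, age, active)

INVALID (3 errors: name, age, active)


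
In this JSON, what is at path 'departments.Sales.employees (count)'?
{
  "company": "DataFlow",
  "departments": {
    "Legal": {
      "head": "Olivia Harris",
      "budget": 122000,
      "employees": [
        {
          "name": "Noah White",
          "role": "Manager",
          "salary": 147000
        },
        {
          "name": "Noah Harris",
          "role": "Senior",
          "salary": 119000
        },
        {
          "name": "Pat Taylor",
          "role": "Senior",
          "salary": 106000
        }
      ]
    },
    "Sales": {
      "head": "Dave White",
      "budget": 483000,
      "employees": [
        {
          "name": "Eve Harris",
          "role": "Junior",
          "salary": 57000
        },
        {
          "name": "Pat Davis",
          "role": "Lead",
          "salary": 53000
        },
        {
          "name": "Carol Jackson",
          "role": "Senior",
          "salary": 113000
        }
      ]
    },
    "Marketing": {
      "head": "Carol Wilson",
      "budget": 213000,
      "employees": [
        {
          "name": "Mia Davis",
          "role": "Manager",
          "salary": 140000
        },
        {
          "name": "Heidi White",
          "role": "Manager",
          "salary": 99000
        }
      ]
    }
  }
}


Path: departments.Sales.employees (count)

Navigate:
  -> departments
  -> Sales
  -> employees (array, length 3)

3


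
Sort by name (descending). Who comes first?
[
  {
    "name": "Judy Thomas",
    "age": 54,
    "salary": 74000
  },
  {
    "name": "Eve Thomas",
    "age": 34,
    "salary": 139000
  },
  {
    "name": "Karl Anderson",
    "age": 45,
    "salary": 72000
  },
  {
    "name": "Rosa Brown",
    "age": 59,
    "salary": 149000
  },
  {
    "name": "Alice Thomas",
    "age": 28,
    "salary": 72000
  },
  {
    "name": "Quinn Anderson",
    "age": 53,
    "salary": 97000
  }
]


Sort by: name (descending)

Sorted order:
  1. Rosa Brown (name = Rosa Brown)
  2. Quinn Anderson (name = Quinn Anderson)
  3. Karl Anderson (name = Karl Anderson)
  4. Judy Thomas (name = Judy Thomas)
  5. Eve Thomas (name = Eve Thomas)
  6. Alice Thomas (name = Alice Thomas)

First: Rosa Brown

Rosa Brown


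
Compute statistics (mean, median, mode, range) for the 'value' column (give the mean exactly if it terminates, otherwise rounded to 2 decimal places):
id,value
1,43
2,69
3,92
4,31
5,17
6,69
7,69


Data: [43, 69, 92, 31, 17, 69, 69]
Count: 7
Sum: 390
Mean: 390/7 ≈ 55.71 (rounded to 2 decimal places)
Sorted: [17, 31, 43, 69, 69, 69, 92]
Median: 69.0
Mode: 69 (3 times)
Range: 92 - 17 = 75
Min: 17, Max: 92

mean≈55.71, median=69.0, mode=69, range=75


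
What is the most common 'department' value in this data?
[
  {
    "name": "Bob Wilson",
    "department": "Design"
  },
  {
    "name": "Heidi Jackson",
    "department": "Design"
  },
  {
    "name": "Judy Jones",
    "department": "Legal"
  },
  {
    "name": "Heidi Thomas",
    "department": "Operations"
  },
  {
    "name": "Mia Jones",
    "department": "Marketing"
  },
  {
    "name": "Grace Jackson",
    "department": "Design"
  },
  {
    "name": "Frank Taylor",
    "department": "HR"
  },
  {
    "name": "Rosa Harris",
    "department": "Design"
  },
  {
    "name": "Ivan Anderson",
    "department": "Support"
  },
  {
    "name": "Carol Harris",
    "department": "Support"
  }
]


Counting 'department' values across 10 records:

  Design: 4 ####
  Support: 2 ##
  Legal: 1 #
  Operations: 1 #
  Marketing: 1 #
  HR: 1 #

Most common: Design (4 times)

Design (4 times)


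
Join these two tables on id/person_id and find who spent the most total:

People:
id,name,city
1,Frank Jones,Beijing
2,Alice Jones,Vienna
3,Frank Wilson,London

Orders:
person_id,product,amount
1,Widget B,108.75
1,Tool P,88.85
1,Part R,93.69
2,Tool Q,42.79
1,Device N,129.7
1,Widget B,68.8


Join on: people.id = orders.person_id

Joined rows:
  Frank Jones (Beijing) bought Widget B for $108.75
  Frank Jones (Beijing) bought Tool P for $88.85
  Frank Jones (Beijing) bought Part R for $93.69
  Alice Jones (Vienna) bought Tool Q for $42.79
  Frank Jones (Beijing) bought Device N for $129.7
  Frank Jones (Beijing) bought Widget B for $68.8

Total per person:
  Frank Jones: $489.79
  Alice Jones: $42.79

Top spender: Frank Jones ($489.79)

Frank Jones ($489.79)


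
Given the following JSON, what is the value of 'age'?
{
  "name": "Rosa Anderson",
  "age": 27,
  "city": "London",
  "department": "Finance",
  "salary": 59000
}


Looking up field 'age'
Value: 27

27


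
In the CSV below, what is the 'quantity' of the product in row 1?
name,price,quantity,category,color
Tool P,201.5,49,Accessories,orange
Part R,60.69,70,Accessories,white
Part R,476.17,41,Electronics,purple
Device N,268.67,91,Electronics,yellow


Query: Row 1 ('Tool P'), column 'quantity'
Value: 49

49


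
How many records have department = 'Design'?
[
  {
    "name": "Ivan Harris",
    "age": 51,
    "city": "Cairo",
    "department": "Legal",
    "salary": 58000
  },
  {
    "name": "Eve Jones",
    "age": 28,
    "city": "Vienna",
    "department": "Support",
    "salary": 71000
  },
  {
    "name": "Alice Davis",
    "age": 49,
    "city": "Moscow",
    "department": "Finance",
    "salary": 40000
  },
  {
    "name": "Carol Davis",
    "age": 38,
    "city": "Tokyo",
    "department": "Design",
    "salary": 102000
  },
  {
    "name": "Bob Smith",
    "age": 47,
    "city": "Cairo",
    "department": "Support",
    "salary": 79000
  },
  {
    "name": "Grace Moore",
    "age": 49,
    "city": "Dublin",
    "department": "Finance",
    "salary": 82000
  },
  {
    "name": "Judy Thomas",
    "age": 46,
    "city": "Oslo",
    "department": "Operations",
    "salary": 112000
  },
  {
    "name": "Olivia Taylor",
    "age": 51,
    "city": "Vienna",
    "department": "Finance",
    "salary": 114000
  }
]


Data: 8 records
Condition: department = 'Design'

Checking each record:
  Ivan Harris: Legal
  Eve Jones: Support
  Alice Davis: Finance
  Carol Davis: Design MATCH
  Bob Smith: Support
  Grace Moore: Finance
  Judy Thomas: Operations
  Olivia Taylor: Finance

Count: 1

1


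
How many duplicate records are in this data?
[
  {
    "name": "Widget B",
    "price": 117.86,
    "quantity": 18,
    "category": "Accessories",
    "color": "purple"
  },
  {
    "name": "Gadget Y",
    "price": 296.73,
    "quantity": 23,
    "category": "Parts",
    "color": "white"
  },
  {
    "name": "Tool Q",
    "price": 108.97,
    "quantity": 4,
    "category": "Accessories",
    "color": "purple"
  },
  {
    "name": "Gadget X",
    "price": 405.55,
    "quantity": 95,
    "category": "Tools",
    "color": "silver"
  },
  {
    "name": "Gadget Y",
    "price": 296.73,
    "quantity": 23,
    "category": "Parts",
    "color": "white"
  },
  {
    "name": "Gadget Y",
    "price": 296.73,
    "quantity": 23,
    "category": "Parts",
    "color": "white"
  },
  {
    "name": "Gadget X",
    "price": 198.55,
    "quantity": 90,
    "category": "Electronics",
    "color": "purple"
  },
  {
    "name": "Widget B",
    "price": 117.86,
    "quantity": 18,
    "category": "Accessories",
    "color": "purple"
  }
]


Checking 8 records for duplicates:

  Row 1: Widget B ($117.86, qty 18)
  Row 2: Gadget Y ($296.73, qty 23)
  Row 3: Tool Q ($108.97, qty 4)
  Row 4: Gadget X ($405.55, qty 95)
  Row 5: Gadget Y ($296.73, qty 23) <-- DUPLICATE
  Row 6: Gadget Y ($296.73, qty 23) <-- DUPLICATE
  Row 7: Gadget X ($198.55, qty 90)
  Row 8: Widget B ($117.86, qty 18) <-- DUPLICATE

Duplicates found: 3
Unique records: 5

3 duplicates, 5 unique


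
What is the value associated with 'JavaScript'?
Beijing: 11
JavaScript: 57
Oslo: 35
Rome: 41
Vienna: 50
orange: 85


Looking up key 'JavaScript'
Value: 57

57


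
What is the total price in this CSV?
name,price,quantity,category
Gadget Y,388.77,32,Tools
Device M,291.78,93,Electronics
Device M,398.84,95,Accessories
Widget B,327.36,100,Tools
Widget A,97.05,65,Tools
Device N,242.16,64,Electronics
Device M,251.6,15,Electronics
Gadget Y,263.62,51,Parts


Computing total price:
Values: [388.77, 291.78, 398.84, 327.36, 97.05, 242.16, 251.6, 263.62]
Sum = 2261.18

2261.18


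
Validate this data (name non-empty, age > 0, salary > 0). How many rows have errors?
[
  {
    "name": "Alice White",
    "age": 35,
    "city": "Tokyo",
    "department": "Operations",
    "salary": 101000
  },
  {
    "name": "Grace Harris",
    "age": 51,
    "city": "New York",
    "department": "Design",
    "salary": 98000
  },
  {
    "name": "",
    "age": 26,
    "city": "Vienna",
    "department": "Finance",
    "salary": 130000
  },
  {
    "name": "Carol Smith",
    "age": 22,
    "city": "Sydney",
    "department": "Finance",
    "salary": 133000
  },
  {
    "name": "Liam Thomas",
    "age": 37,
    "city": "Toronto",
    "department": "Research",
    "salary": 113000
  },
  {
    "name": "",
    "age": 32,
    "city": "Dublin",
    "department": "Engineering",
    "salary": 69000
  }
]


Validating 6 records:
Rules: name non-empty, age > 0, salary > 0

  Row 1 (Alice White): OK
  Row 2 (Grace Harris): OK
  Row 3 (???): empty name
  Row 4 (Carol Smith): OK
  Row 5 (Liam Thomas): OK
  Row 6 (???): empty name

Total errors: 2

2 errors


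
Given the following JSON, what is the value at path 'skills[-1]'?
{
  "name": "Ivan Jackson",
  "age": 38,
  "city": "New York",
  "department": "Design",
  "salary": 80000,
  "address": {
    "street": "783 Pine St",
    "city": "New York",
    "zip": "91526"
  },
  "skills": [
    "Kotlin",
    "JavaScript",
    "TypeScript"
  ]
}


Query: skills[-1]
Path: skills -> last element
Value: TypeScript

TypeScript


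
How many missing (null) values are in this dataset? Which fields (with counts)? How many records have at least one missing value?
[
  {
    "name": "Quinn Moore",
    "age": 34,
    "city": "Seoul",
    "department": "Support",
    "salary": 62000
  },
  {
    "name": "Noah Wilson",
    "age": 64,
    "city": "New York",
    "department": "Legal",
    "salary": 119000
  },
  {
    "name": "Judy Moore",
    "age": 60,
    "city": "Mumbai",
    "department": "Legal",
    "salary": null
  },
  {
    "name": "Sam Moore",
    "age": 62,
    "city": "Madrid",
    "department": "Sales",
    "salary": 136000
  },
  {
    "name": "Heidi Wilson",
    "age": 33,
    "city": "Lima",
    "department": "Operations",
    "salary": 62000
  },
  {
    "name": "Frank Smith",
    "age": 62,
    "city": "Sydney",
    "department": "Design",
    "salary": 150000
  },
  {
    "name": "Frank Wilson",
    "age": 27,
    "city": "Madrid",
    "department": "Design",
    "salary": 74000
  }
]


Checking for missing (null) values in 7 records:

  Quinn Moore: complete
  Noah Wilson: complete
  Judy Moore: salary
  Sam Moore: complete
  Heidi Wilson: complete
  Frank Smith: complete
  Frank Wilson: complete

Per field:
  name: 0 missing
  age: 0 missing
  city: 0 missing
  department: 0 missing
  salary: 1 missing

Total missing values: 1
Records with any missing: 1

1 missing values (salary: 1); 1 incomplete records


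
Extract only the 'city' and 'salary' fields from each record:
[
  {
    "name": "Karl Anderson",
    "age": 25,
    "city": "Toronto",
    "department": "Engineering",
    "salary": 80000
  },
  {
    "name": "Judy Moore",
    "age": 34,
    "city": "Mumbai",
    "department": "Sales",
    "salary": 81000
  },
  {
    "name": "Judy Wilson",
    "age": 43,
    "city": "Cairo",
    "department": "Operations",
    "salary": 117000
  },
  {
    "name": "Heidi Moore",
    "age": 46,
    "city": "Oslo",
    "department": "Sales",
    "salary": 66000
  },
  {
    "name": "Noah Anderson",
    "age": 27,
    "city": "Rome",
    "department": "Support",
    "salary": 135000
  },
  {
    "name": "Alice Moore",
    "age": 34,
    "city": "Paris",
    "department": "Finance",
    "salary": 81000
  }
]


Original: 6 records with fields: name, age, city, department, salary
Keep: ['city', 'salary']
Drop: ['name', 'age', 'department']
Result: 6 records, 2 fields each

[
  {
    "city": "Toronto",
    "salary": 80000
  },
  {
    "city": "Mumbai",
    "salary": 81000
  },
  {
    "city": "Cairo",
    "salary": 117000
  },
  {
    "city": "Oslo",
    "salary": 66000
  },
  {
    "city": "Rome",
    "salary": 135000
  },
  {
    "city": "Paris",
    "salary": 81000
  }
]


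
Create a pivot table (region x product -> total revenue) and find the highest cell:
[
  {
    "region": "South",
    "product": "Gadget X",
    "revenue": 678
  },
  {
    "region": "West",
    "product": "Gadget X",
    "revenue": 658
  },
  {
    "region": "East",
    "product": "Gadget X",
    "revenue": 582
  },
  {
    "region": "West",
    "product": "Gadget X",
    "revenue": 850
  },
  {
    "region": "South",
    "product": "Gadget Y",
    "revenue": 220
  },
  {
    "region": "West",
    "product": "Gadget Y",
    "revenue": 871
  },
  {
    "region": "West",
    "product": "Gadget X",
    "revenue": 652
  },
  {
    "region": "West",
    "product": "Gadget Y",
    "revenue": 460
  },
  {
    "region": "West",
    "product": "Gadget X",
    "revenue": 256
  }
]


Pivot: region (rows) x product (columns) -> total revenue

     Gadget X      Gadget Y    
East           582             0  
South          678           220  
West          2416          1331  

Highest: West / Gadget X = $2416

West / Gadget X = $2416


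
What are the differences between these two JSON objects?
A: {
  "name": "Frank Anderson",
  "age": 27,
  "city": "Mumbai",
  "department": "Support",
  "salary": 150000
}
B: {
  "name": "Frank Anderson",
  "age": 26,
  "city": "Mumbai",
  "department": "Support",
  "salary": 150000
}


Comparing each field (in key order):
  name: same
  age: DIFFERENT
  city: same
  department: same
  salary: same
Differences:
  age: 27 -> 26

1 field(s) changed

1 change: age


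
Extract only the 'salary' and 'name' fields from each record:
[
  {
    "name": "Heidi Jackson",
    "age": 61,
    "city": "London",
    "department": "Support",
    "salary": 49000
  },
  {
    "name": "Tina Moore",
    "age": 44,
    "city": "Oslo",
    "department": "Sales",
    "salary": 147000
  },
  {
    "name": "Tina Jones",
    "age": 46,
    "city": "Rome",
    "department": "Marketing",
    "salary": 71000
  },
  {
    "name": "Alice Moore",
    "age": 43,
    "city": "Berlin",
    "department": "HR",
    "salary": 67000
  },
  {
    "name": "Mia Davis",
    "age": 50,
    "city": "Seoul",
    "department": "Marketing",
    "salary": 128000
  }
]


Original: 5 records with fields: name, age, city, department, salary
Keep: ['salary', 'name']
Drop: ['age', 'city', 'department']
Result: 5 records, 2 fields each

[
  {
    "salary": 49000,
    "name": "Heidi Jackson"
  },
  {
    "salary": 147000,
    "name": "Tina Moore"
  },
  {
    "salary": 71000,
    "name": "Tina Jones"
  },
  {
    "salary": 67000,
    "name": "Alice Moore"
  },
  {
    "salary": 128000,
    "name": "Mia Davis"
  }
]


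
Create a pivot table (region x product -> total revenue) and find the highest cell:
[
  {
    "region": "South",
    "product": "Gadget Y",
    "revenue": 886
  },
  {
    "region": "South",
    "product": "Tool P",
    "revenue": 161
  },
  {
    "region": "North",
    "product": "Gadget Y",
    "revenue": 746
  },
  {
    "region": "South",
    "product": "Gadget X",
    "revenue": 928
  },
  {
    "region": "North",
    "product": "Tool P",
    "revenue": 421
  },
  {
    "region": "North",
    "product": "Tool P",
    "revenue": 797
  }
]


Pivot: region (rows) x product (columns) -> total revenue

     Gadget X      Gadget Y      Tool P      
North            0           746          1218  
South          928           886           161  

Highest: North / Tool P = $1218

North / Tool P = $1218


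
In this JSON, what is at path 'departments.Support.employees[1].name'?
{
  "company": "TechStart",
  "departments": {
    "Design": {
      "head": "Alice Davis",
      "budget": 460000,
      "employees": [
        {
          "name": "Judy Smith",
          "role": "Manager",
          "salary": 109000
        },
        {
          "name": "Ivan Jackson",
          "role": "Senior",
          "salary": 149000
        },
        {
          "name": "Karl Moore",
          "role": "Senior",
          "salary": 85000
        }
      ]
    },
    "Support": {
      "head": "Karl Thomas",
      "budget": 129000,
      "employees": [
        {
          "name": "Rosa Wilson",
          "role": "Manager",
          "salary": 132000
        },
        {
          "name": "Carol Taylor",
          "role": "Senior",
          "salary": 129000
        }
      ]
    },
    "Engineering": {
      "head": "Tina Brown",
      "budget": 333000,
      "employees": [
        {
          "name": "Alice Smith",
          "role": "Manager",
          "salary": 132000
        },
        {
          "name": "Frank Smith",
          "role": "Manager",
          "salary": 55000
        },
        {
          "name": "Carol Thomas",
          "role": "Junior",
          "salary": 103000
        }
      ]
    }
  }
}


Path: departments.Support.employees[1].name

Navigate:
  -> departments
  -> Support
  -> employees[1].name = 'Carol Taylor'

Carol Taylor


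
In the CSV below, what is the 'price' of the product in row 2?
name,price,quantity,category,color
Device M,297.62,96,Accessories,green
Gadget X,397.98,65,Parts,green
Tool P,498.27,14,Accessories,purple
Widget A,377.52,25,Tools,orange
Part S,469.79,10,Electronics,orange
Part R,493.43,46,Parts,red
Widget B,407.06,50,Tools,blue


Query: Row 2 ('Gadget X'), column 'price'
Value: 397.98

397.98


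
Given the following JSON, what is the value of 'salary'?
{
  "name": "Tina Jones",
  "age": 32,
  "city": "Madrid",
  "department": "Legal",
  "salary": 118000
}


Looking up field 'salary'
Value: 118000

118000


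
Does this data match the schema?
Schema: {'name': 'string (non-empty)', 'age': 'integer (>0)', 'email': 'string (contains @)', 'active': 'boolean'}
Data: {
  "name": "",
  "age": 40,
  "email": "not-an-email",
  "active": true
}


Validating each field against schema:
  name: FAIL ("" is an empty string)
  age: OK (positive integer)
  email: FAIL ("not-an-email" does not contain @)
  active: OK (boolean)

Result: INVALID (2 errors: name, email)

INVALID (2 errors: name, email)


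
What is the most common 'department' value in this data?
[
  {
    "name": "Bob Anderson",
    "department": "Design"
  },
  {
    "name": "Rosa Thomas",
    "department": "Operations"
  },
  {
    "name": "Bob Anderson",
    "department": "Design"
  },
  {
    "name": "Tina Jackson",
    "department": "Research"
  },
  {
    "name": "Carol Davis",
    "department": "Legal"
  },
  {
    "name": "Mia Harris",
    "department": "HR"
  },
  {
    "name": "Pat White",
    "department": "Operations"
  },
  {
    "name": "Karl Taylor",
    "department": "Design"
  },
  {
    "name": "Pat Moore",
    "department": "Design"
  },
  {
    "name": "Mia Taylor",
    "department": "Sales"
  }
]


Counting 'department' values across 10 records:

  Design: 4 ####
  Operations: 2 ##
  Research: 1 #
  Legal: 1 #
  HR: 1 #
  Sales: 1 #

Most common: Design (4 times)

Design (4 times)


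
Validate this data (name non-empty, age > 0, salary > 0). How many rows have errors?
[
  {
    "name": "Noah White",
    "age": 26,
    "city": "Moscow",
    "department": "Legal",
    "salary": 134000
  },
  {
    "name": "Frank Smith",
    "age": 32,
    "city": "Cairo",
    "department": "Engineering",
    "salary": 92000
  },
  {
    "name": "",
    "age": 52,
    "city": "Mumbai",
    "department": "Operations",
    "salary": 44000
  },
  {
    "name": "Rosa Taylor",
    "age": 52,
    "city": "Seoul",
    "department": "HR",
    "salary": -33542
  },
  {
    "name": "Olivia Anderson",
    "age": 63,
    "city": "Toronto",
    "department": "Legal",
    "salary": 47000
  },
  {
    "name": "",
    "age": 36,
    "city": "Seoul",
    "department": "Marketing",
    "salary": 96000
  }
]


Validating 6 records:
Rules: name non-empty, age > 0, salary > 0

  Row 1 (Noah White): OK
  Row 2 (Frank Smith): OK
  Row 3 (???): empty name
  Row 4 (Rosa Taylor): negative salary: -33542
  Row 5 (Olivia Anderson): OK
  Row 6 (???): empty name

Total errors: 3

3 errors


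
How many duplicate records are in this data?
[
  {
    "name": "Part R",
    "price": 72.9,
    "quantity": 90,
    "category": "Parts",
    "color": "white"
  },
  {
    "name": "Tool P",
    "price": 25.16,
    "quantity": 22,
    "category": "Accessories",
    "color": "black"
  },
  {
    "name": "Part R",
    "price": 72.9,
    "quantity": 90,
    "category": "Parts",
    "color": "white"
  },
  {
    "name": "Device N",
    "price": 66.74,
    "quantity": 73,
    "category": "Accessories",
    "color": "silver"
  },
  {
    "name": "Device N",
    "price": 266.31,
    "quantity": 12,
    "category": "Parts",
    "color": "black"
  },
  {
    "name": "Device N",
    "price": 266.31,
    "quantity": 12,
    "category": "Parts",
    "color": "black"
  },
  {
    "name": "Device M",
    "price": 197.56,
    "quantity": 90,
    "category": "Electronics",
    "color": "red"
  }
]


Checking 7 records for duplicates:

  Row 1: Part R ($72.9, qty 90)
  Row 2: Tool P ($25.16, qty 22)
  Row 3: Part R ($72.9, qty 90) <-- DUPLICATE
  Row 4: Device N ($66.74, qty 73)
  Row 5: Device N ($266.31, qty 12)
  Row 6: Device N ($266.31, qty 12) <-- DUPLICATE
  Row 7: Device M ($197.56, qty 90)

Duplicates found: 2
Unique records: 5

2 duplicates, 5 unique


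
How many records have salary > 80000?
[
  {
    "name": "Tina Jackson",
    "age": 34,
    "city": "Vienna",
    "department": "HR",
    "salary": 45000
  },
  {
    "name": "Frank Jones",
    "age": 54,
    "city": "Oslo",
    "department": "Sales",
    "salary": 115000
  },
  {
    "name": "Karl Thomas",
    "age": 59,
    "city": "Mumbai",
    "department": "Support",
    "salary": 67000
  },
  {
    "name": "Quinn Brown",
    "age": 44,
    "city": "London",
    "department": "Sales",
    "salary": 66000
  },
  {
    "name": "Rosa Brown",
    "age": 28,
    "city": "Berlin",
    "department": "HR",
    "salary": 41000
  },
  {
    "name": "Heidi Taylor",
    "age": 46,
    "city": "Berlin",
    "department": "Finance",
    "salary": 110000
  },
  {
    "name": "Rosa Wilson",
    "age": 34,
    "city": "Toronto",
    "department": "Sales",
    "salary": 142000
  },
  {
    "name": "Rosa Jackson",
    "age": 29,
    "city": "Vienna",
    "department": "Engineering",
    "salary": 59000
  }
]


Data: 8 records
Condition: salary > 80000

Checking each record:
  Tina Jackson: 45000
  Frank Jones: 115000 MATCH
  Karl Thomas: 67000
  Quinn Brown: 66000
  Rosa Brown: 41000
  Heidi Taylor: 110000 MATCH
  Rosa Wilson: 142000 MATCH
  Rosa Jackson: 59000

Count: 3

3
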